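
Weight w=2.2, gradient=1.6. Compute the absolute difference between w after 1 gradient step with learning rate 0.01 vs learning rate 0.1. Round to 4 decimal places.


With lr=0.01: w_new = 2.2 - 0.01 * 1.6 = 2.184
With lr=0.1: w_new = 2.2 - 0.1 * 1.6 = 2.04
Absolute difference = |2.184 - 2.04|
= 0.1440

0.1440


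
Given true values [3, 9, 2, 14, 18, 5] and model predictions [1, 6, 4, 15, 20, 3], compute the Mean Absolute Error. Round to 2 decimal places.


Absolute errors: [2, 3, 2, 1, 2, 2]
Sum of absolute errors = 12
MAE = 12 / 6 = 2.00

2.00


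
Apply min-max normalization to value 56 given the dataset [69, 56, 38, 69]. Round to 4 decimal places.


Min = 38, Max = 69
Range = 69 - 38 = 31
Scaled = (x - min) / (max - min)
= (56 - 38) / 31
= 18 / 31
= 0.5806

0.5806


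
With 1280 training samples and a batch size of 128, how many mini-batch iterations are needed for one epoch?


Iterations per epoch = dataset_size / batch_size
= 1280 / 128
= 10

10


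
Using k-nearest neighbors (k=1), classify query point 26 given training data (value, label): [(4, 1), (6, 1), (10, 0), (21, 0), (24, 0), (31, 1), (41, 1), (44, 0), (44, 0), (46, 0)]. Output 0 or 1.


Distances from query 26:
Point 24 (class 0): distance = 2
K=1 nearest neighbors: classes = [0]
Votes for class 1: 0 / 1
Majority vote => class 0

0


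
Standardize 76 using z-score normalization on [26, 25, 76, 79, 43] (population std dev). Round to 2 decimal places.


Mean = (26 + 25 + 76 + 79 + 43) / 5 = 49.8
Variance = sum((x_i - mean)^2) / n = 553.36
Std = sqrt(553.36) = 23.5236
Z = (x - mean) / std
= (76 - 49.8) / 23.5236
= 26.2 / 23.5236
= 1.11

1.11


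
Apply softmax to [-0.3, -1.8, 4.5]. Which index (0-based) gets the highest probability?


Softmax is a monotonic transformation, so it preserves the argmax.
We need to find the index of the maximum logit.
Index 0: -0.3
Index 1: -1.8
Index 2: 4.5
Maximum logit = 4.5 at index 2

2


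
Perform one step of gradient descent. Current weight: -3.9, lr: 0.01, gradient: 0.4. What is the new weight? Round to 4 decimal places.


w_new = w_old - lr * gradient
= -3.9 - 0.01 * 0.4
= -3.9 - (0.004)
= -3.9040

-3.9040


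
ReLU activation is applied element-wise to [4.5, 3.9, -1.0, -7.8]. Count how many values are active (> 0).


ReLU(x) = max(0, x) for each element:
ReLU(4.5) = 4.5
ReLU(3.9) = 3.9
ReLU(-1.0) = 0
ReLU(-7.8) = 0
Active neurons (>0): 2

2


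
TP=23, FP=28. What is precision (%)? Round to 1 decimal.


Precision = TP / (TP + FP) * 100
= 23 / (23 + 28)
= 23 / 51
= 0.451
= 45.1%

45.1


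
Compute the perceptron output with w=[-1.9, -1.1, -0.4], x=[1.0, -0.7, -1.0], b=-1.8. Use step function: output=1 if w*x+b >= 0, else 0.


z = w . x + b
= -1.9*1.0 + -1.1*-0.7 + -0.4*-1.0 + -1.8
= -1.9 + 0.77 + 0.4 + -1.8
= -0.73 + -1.8
= -2.53
Since z = -2.53 < 0, output = 0

0


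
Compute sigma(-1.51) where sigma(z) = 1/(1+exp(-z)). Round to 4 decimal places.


sigmoid(z) = 1 / (1 + exp(-z))
exp(-(-1.51)) = exp(1.51) = 4.5267
1 + 4.5267 = 5.5267
1 / 5.5267 = 0.1809

0.1809


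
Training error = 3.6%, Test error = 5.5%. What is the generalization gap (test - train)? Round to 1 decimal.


Generalization gap = test_error - train_error
= 5.5 - 3.6
= 1.9%
A small gap suggests good generalization.

1.9


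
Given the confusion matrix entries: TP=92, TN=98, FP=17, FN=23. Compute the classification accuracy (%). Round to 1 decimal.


Accuracy = (TP + TN) / (TP + TN + FP + FN) * 100
= (92 + 98) / (92 + 98 + 17 + 23)
= 190 / 230
= 0.8261
= 82.6%

82.6


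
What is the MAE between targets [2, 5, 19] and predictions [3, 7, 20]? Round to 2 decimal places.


Absolute errors: [1, 2, 1]
Sum of absolute errors = 4
MAE = 4 / 3 = 1.33

1.33


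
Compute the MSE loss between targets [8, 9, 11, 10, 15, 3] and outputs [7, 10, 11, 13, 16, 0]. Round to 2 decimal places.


Differences: [1, -1, 0, -3, -1, 3]
Squared errors: [1, 1, 0, 9, 1, 9]
Sum of squared errors = 21
MSE = 21 / 6 = 3.50

3.50


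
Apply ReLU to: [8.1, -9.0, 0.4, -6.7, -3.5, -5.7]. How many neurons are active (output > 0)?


ReLU(x) = max(0, x) for each element:
ReLU(8.1) = 8.1
ReLU(-9.0) = 0
ReLU(0.4) = 0.4
ReLU(-6.7) = 0
ReLU(-3.5) = 0
ReLU(-5.7) = 0
Active neurons (>0): 2

2


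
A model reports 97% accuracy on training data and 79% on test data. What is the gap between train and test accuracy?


Gap = train_accuracy - test_accuracy
= 97 - 79
= 18%
This gap suggests the model is overfitting.

18


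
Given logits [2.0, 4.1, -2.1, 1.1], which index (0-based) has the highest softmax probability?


Softmax is a monotonic transformation, so it preserves the argmax.
We need to find the index of the maximum logit.
Index 0: 2.0
Index 1: 4.1
Index 2: -2.1
Index 3: 1.1
Maximum logit = 4.1 at index 1

1


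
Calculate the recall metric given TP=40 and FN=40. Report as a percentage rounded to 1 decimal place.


Recall = TP / (TP + FN) * 100
= 40 / (40 + 40)
= 40 / 80
= 0.5
= 50.0%

50.0


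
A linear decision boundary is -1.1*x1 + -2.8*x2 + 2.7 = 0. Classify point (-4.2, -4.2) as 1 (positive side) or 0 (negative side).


Compute -1.1 * -4.2 + -2.8 * -4.2 + 2.7
= 4.62 + 11.76 + 2.7
= 19.08
Since 19.08 >= 0, the point is on the positive side.

1


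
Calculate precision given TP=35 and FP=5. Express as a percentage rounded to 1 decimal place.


Precision = TP / (TP + FP) * 100
= 35 / (35 + 5)
= 35 / 40
= 0.875
= 87.5%

87.5


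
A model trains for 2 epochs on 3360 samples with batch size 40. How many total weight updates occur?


Iterations per epoch = 3360 / 40 = 84
Total updates = iterations_per_epoch * epochs
= 84 * 2
= 168

168


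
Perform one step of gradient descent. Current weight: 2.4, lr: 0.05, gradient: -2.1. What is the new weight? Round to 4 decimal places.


w_new = w_old - lr * gradient
= 2.4 - 0.05 * -2.1
= 2.4 - (-0.105)
= 2.5050

2.5050


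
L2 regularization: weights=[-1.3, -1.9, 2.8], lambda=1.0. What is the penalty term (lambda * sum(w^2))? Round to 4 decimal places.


Squaring each weight:
(-1.3)^2 = 1.69
(-1.9)^2 = 3.61
2.8^2 = 7.84
Sum of squares = 13.14
Penalty = 1.0 * 13.14 = 13.1400

13.1400


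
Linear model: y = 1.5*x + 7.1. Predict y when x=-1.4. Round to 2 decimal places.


y = 1.5 * -1.4 + (7.1)
= -2.1 + (7.1)
= 5.00

5.00


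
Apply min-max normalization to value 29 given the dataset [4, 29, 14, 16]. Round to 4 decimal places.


Min = 4, Max = 29
Range = 29 - 4 = 25
Scaled = (x - min) / (max - min)
= (29 - 4) / 25
= 25 / 25
= 1.0000

1.0000


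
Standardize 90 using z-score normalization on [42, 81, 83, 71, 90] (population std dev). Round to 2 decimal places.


Mean = (42 + 81 + 83 + 71 + 90) / 5 = 73.4
Variance = sum((x_i - mean)^2) / n = 283.44
Std = sqrt(283.44) = 16.8357
Z = (x - mean) / std
= (90 - 73.4) / 16.8357
= 16.6 / 16.8357
= 0.99

0.99


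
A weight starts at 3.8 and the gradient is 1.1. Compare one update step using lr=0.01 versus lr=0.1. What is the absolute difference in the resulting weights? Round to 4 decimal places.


With lr=0.01: w_new = 3.8 - 0.01 * 1.1 = 3.789
With lr=0.1: w_new = 3.8 - 0.1 * 1.1 = 3.69
Absolute difference = |3.789 - 3.69|
= 0.0990

0.0990


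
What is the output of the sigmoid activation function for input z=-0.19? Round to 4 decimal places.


sigmoid(z) = 1 / (1 + exp(-z))
exp(-(-0.19)) = exp(0.19) = 1.2092
1 + 1.2092 = 2.2092
1 / 2.2092 = 0.4526

0.4526


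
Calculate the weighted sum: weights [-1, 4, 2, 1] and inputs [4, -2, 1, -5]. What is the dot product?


Element-wise products:
-1 * 4 = -4
4 * -2 = -8
2 * 1 = 2
1 * -5 = -5
Sum = -4 + -8 + 2 + -5
= -15

-15


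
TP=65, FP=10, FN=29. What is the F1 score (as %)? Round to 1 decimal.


Precision = TP / (TP + FP) = 65 / 75 = 0.8667
Recall = TP / (TP + FN) = 65 / 94 = 0.6915
F1 = 2 * P * R / (P + R)
= 2 * 0.8667 * 0.6915 / (0.8667 + 0.6915)
= 1.1986 / 1.5582
= 0.7692
As percentage: 76.9%

76.9


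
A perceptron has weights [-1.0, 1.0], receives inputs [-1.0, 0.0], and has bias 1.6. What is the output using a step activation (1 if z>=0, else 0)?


z = w . x + b
= -1.0*-1.0 + 1.0*0.0 + 1.6
= 1.0 + 0.0 + 1.6
= 1.0 + 1.6
= 2.6
Since z = 2.6 >= 0, output = 1

1


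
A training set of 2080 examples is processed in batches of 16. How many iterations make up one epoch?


Iterations per epoch = dataset_size / batch_size
= 2080 / 16
= 130

130


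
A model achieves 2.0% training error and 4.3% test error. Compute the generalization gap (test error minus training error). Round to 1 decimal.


Generalization gap = test_error - train_error
= 4.3 - 2.0
= 2.3%
A moderate gap.

2.3


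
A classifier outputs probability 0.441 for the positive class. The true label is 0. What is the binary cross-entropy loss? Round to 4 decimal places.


For y=0: Loss = -log(1-p)
= -log(1 - 0.441)
= -log(0.559)
= -(-0.5816)
= 0.5816

0.5816


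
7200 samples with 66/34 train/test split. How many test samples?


Train samples = 7200 * 66% = 4752
Test samples = 7200 - 4752
= 2448

2448


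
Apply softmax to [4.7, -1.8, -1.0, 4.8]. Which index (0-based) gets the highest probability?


Softmax is a monotonic transformation, so it preserves the argmax.
We need to find the index of the maximum logit.
Index 0: 4.7
Index 1: -1.8
Index 2: -1.0
Index 3: 4.8
Maximum logit = 4.8 at index 3

3


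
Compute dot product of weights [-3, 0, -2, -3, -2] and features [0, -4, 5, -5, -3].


Element-wise products:
-3 * 0 = 0
0 * -4 = 0
-2 * 5 = -10
-3 * -5 = 15
-2 * -3 = 6
Sum = 0 + 0 + -10 + 15 + 6
= 11

11


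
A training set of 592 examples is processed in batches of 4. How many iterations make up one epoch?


Iterations per epoch = dataset_size / batch_size
= 592 / 4
= 148

148


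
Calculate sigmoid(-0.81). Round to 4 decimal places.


sigmoid(z) = 1 / (1 + exp(-z))
exp(-(-0.81)) = exp(0.81) = 2.2479
1 + 2.2479 = 3.2479
1 / 3.2479 = 0.3079

0.3079


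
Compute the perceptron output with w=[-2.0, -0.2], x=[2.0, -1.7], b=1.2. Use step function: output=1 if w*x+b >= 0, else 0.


z = w . x + b
= -2.0*2.0 + -0.2*-1.7 + 1.2
= -4.0 + 0.34 + 1.2
= -3.66 + 1.2
= -2.46
Since z = -2.46 < 0, output = 0

0


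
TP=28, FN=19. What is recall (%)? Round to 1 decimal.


Recall = TP / (TP + FN) * 100
= 28 / (28 + 19)
= 28 / 47
= 0.5957
= 59.6%

59.6


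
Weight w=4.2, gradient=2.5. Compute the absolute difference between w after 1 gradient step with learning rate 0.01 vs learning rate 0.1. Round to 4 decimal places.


With lr=0.01: w_new = 4.2 - 0.01 * 2.5 = 4.175
With lr=0.1: w_new = 4.2 - 0.1 * 2.5 = 3.95
Absolute difference = |4.175 - 3.95|
= 0.2250

0.2250


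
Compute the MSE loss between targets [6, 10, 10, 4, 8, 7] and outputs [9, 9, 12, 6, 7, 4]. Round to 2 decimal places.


Differences: [-3, 1, -2, -2, 1, 3]
Squared errors: [9, 1, 4, 4, 1, 9]
Sum of squared errors = 28
MSE = 28 / 6 = 4.67

4.67


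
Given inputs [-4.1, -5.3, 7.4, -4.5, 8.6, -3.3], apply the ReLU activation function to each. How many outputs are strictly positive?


ReLU(x) = max(0, x) for each element:
ReLU(-4.1) = 0
ReLU(-5.3) = 0
ReLU(7.4) = 7.4
ReLU(-4.5) = 0
ReLU(8.6) = 8.6
ReLU(-3.3) = 0
Active neurons (>0): 2

2


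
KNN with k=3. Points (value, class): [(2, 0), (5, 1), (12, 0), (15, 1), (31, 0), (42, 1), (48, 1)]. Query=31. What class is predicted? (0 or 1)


Distances from query 31:
Point 31 (class 0): distance = 0
Point 42 (class 1): distance = 11
Point 15 (class 1): distance = 16
K=3 nearest neighbors: classes = [0, 1, 1]
Votes for class 1: 2 / 3
Majority vote => class 1

1


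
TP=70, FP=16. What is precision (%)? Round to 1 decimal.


Precision = TP / (TP + FP) * 100
= 70 / (70 + 16)
= 70 / 86
= 0.814
= 81.4%

81.4


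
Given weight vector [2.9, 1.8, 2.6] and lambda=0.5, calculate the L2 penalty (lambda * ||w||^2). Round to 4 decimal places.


Squaring each weight:
2.9^2 = 8.41
1.8^2 = 3.24
2.6^2 = 6.76
Sum of squares = 18.41
Penalty = 0.5 * 18.41 = 9.2050

9.2050


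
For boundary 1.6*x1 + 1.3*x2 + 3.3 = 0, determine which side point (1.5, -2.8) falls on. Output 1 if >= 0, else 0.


Compute 1.6 * 1.5 + 1.3 * -2.8 + 3.3
= 2.4 + -3.64 + 3.3
= 2.06
Since 2.06 >= 0, the point is on the positive side.

1


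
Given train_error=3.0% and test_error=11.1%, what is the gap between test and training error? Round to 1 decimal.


Generalization gap = test_error - train_error
= 11.1 - 3.0
= 8.1%
A moderate gap.

8.1


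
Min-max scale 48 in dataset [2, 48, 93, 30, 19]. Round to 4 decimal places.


Min = 2, Max = 93
Range = 93 - 2 = 91
Scaled = (x - min) / (max - min)
= (48 - 2) / 91
= 46 / 91
= 0.5055

0.5055


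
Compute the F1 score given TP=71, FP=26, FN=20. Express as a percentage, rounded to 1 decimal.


Precision = TP / (TP + FP) = 71 / 97 = 0.732
Recall = TP / (TP + FN) = 71 / 91 = 0.7802
F1 = 2 * P * R / (P + R)
= 2 * 0.732 * 0.7802 / (0.732 + 0.7802)
= 1.1422 / 1.5122
= 0.7553
As percentage: 75.5%

75.5


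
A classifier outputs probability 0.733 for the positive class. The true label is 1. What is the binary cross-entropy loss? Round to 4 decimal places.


For y=1: Loss = -log(p)
= -log(0.733)
= -(-0.3106)
= 0.3106

0.3106


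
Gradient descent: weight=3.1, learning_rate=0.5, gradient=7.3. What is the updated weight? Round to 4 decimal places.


w_new = w_old - lr * gradient
= 3.1 - 0.5 * 7.3
= 3.1 - (3.65)
= -0.5500

-0.5500


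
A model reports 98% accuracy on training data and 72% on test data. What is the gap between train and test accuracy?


Gap = train_accuracy - test_accuracy
= 98 - 72
= 26%
This large gap strongly indicates overfitting.

26


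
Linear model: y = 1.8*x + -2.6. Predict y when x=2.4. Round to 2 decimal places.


y = 1.8 * 2.4 + (-2.6)
= 4.32 + (-2.6)
= 1.72

1.72


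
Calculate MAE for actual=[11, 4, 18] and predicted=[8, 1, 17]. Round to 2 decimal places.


Absolute errors: [3, 3, 1]
Sum of absolute errors = 7
MAE = 7 / 3 = 2.33

2.33


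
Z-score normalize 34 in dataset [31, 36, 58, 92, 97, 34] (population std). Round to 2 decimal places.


Mean = (31 + 36 + 58 + 92 + 97 + 34) / 6 = 58.0
Variance = sum((x_i - mean)^2) / n = 744.3333
Std = sqrt(744.3333) = 27.2825
Z = (x - mean) / std
= (34 - 58.0) / 27.2825
= -24.0 / 27.2825
= -0.88

-0.88


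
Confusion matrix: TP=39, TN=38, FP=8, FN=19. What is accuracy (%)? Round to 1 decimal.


Accuracy = (TP + TN) / (TP + TN + FP + FN) * 100
= (39 + 38) / (39 + 38 + 8 + 19)
= 77 / 104
= 0.7404
= 74.0%

74.0


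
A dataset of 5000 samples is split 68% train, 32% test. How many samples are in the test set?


Train samples = 5000 * 68% = 3400
Test samples = 5000 - 3400
= 1600

1600


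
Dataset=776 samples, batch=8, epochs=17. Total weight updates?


Iterations per epoch = 776 / 8 = 97
Total updates = iterations_per_epoch * epochs
= 97 * 17
= 1649

1649


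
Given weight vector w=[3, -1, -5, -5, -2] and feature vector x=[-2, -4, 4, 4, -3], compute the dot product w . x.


Element-wise products:
3 * -2 = -6
-1 * -4 = 4
-5 * 4 = -20
-5 * 4 = -20
-2 * -3 = 6
Sum = -6 + 4 + -20 + -20 + 6
= -36

-36


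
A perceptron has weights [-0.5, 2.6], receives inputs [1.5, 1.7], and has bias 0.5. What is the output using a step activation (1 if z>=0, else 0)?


z = w . x + b
= -0.5*1.5 + 2.6*1.7 + 0.5
= -0.75 + 4.42 + 0.5
= 3.67 + 0.5
= 4.17
Since z = 4.17 >= 0, output = 1

1


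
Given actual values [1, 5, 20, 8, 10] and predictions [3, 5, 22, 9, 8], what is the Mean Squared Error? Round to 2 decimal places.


Differences: [-2, 0, -2, -1, 2]
Squared errors: [4, 0, 4, 1, 4]
Sum of squared errors = 13
MSE = 13 / 5 = 2.60

2.60


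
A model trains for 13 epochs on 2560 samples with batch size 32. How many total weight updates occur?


Iterations per epoch = 2560 / 32 = 80
Total updates = iterations_per_epoch * epochs
= 80 * 13
= 1040

1040


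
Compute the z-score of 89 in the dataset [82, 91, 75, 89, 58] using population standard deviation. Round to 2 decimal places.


Mean = (82 + 91 + 75 + 89 + 58) / 5 = 79.0
Variance = sum((x_i - mean)^2) / n = 142.0
Std = sqrt(142.0) = 11.9164
Z = (x - mean) / std
= (89 - 79.0) / 11.9164
= 10.0 / 11.9164
= 0.84

0.84


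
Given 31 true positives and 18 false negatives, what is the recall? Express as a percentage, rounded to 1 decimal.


Recall = TP / (TP + FN) * 100
= 31 / (31 + 18)
= 31 / 49
= 0.6327
= 63.3%

63.3


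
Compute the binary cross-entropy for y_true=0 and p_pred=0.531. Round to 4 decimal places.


For y=0: Loss = -log(1-p)
= -log(1 - 0.531)
= -log(0.469)
= -(-0.7572)
= 0.7572

0.7572


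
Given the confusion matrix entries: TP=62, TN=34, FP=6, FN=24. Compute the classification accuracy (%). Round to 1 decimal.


Accuracy = (TP + TN) / (TP + TN + FP + FN) * 100
= (62 + 34) / (62 + 34 + 6 + 24)
= 96 / 126
= 0.7619
= 76.2%

76.2


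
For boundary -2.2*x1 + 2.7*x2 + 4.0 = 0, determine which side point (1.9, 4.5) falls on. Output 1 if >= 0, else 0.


Compute -2.2 * 1.9 + 2.7 * 4.5 + 4.0
= -4.18 + 12.15 + 4.0
= 11.97
Since 11.97 >= 0, the point is on the positive side.

1


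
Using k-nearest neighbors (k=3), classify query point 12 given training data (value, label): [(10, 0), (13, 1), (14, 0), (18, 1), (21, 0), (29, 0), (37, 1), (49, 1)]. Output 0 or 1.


Distances from query 12:
Point 13 (class 1): distance = 1
Point 10 (class 0): distance = 2
Point 14 (class 0): distance = 2
K=3 nearest neighbors: classes = [1, 0, 0]
Votes for class 1: 1 / 3
Majority vote => class 0

0


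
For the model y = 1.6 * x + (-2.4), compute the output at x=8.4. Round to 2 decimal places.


y = 1.6 * 8.4 + (-2.4)
= 13.44 + (-2.4)
= 11.04

11.04


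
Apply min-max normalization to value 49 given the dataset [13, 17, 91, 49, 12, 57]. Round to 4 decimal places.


Min = 12, Max = 91
Range = 91 - 12 = 79
Scaled = (x - min) / (max - min)
= (49 - 12) / 79
= 37 / 79
= 0.4684

0.4684


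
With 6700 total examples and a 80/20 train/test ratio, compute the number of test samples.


Train samples = 6700 * 80% = 5360
Test samples = 6700 - 5360
= 1340

1340


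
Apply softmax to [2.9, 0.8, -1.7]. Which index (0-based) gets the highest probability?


Softmax is a monotonic transformation, so it preserves the argmax.
We need to find the index of the maximum logit.
Index 0: 2.9
Index 1: 0.8
Index 2: -1.7
Maximum logit = 2.9 at index 0

0


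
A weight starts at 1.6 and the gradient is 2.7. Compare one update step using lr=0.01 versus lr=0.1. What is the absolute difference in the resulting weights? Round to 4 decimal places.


With lr=0.01: w_new = 1.6 - 0.01 * 2.7 = 1.573
With lr=0.1: w_new = 1.6 - 0.1 * 2.7 = 1.33
Absolute difference = |1.573 - 1.33|
= 0.2430

0.2430


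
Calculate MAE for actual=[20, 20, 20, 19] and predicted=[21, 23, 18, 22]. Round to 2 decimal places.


Absolute errors: [1, 3, 2, 3]
Sum of absolute errors = 9
MAE = 9 / 4 = 2.25

2.25


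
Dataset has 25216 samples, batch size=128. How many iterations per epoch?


Iterations per epoch = dataset_size / batch_size
= 25216 / 128
= 197

197


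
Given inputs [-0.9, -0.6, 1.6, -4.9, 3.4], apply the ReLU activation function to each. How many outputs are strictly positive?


ReLU(x) = max(0, x) for each element:
ReLU(-0.9) = 0
ReLU(-0.6) = 0
ReLU(1.6) = 1.6
ReLU(-4.9) = 0
ReLU(3.4) = 3.4
Active neurons (>0): 2

2


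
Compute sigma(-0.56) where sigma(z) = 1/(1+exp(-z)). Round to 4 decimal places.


sigmoid(z) = 1 / (1 + exp(-z))
exp(-(-0.56)) = exp(0.56) = 1.7507
1 + 1.7507 = 2.7507
1 / 2.7507 = 0.3635

0.3635


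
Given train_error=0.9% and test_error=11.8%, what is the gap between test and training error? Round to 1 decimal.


Generalization gap = test_error - train_error
= 11.8 - 0.9
= 10.9%
A large gap suggests overfitting.

10.9


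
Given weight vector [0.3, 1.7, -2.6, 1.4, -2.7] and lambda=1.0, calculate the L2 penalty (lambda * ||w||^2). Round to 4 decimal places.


Squaring each weight:
0.3^2 = 0.09
1.7^2 = 2.89
(-2.6)^2 = 6.76
1.4^2 = 1.96
(-2.7)^2 = 7.29
Sum of squares = 18.99
Penalty = 1.0 * 18.99 = 18.9900

18.9900


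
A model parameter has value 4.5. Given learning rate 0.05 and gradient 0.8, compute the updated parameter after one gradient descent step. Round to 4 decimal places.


w_new = w_old - lr * gradient
= 4.5 - 0.05 * 0.8
= 4.5 - (0.04)
= 4.4600

4.4600


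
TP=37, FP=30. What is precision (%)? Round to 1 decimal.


Precision = TP / (TP + FP) * 100
= 37 / (37 + 30)
= 37 / 67
= 0.5522
= 55.2%

55.2


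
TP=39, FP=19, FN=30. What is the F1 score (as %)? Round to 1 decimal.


Precision = TP / (TP + FP) = 39 / 58 = 0.6724
Recall = TP / (TP + FN) = 39 / 69 = 0.5652
F1 = 2 * P * R / (P + R)
= 2 * 0.6724 * 0.5652 / (0.6724 + 0.5652)
= 0.7601 / 1.2376
= 0.6142
As percentage: 61.4%

61.4


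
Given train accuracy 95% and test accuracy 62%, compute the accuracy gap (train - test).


Gap = train_accuracy - test_accuracy
= 95 - 62
= 33%
This large gap strongly indicates overfitting.

33


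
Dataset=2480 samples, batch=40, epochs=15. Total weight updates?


Iterations per epoch = 2480 / 40 = 62
Total updates = iterations_per_epoch * epochs
= 62 * 15
= 930

930


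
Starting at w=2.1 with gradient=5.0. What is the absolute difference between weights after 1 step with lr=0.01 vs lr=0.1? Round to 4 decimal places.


With lr=0.01: w_new = 2.1 - 0.01 * 5.0 = 2.05
With lr=0.1: w_new = 2.1 - 0.1 * 5.0 = 1.6
Absolute difference = |2.05 - 1.6|
= 0.4500

0.4500


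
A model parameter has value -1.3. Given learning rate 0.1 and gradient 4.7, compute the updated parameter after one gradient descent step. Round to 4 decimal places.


w_new = w_old - lr * gradient
= -1.3 - 0.1 * 4.7
= -1.3 - (0.47)
= -1.7700

-1.7700


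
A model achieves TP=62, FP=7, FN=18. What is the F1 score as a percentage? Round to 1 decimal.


Precision = TP / (TP + FP) = 62 / 69 = 0.8986
Recall = TP / (TP + FN) = 62 / 80 = 0.775
F1 = 2 * P * R / (P + R)
= 2 * 0.8986 * 0.775 / (0.8986 + 0.775)
= 1.3928 / 1.6736
= 0.8322
As percentage: 83.2%

83.2


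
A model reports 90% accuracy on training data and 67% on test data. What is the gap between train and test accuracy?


Gap = train_accuracy - test_accuracy
= 90 - 67
= 23%
This large gap strongly indicates overfitting.

23


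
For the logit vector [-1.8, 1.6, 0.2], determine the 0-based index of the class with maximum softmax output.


Softmax is a monotonic transformation, so it preserves the argmax.
We need to find the index of the maximum logit.
Index 0: -1.8
Index 1: 1.6
Index 2: 0.2
Maximum logit = 1.6 at index 1

1


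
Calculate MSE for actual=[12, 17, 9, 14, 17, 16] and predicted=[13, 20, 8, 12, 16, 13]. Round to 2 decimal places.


Differences: [-1, -3, 1, 2, 1, 3]
Squared errors: [1, 9, 1, 4, 1, 9]
Sum of squared errors = 25
MSE = 25 / 6 = 4.17

4.17


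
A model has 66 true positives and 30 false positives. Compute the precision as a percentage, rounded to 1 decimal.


Precision = TP / (TP + FP) * 100
= 66 / (66 + 30)
= 66 / 96
= 0.6875
= 68.8%

68.8


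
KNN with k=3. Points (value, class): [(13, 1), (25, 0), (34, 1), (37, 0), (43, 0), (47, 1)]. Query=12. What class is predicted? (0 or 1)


Distances from query 12:
Point 13 (class 1): distance = 1
Point 25 (class 0): distance = 13
Point 34 (class 1): distance = 22
K=3 nearest neighbors: classes = [1, 0, 1]
Votes for class 1: 2 / 3
Majority vote => class 1

1


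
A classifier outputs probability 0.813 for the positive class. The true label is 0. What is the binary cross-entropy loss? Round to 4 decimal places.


For y=0: Loss = -log(1-p)
= -log(1 - 0.813)
= -log(0.187)
= -(-1.6766)
= 1.6766

1.6766


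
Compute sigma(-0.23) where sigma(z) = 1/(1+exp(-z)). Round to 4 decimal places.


sigmoid(z) = 1 / (1 + exp(-z))
exp(-(-0.23)) = exp(0.23) = 1.2586
1 + 1.2586 = 2.2586
1 / 2.2586 = 0.4428

0.4428


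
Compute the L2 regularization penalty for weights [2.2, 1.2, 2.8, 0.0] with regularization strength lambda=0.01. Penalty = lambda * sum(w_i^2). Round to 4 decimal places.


Squaring each weight:
2.2^2 = 4.84
1.2^2 = 1.44
2.8^2 = 7.84
0.0^2 = 0.0
Sum of squares = 14.12
Penalty = 0.01 * 14.12 = 0.1412

0.1412


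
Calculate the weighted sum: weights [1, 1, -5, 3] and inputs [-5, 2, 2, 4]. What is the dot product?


Element-wise products:
1 * -5 = -5
1 * 2 = 2
-5 * 2 = -10
3 * 4 = 12
Sum = -5 + 2 + -10 + 12
= -1

-1


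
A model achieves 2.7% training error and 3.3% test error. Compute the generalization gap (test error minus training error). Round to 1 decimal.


Generalization gap = test_error - train_error
= 3.3 - 2.7
= 0.6%
A small gap suggests good generalization.

0.6


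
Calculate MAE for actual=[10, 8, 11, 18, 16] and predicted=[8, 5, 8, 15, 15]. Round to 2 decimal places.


Absolute errors: [2, 3, 3, 3, 1]
Sum of absolute errors = 12
MAE = 12 / 5 = 2.40

2.40


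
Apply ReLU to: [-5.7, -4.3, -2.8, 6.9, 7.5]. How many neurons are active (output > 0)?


ReLU(x) = max(0, x) for each element:
ReLU(-5.7) = 0
ReLU(-4.3) = 0
ReLU(-2.8) = 0
ReLU(6.9) = 6.9
ReLU(7.5) = 7.5
Active neurons (>0): 2

2


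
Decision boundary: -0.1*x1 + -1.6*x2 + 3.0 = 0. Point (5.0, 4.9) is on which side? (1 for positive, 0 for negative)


Compute -0.1 * 5.0 + -1.6 * 4.9 + 3.0
= -0.5 + -7.84 + 3.0
= -5.34
Since -5.34 < 0, the point is on the negative side.

0


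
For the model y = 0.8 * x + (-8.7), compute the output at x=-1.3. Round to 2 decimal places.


y = 0.8 * -1.3 + (-8.7)
= -1.04 + (-8.7)
= -9.74

-9.74


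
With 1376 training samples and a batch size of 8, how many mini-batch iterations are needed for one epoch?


Iterations per epoch = dataset_size / batch_size
= 1376 / 8
= 172

172


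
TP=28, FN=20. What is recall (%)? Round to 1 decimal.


Recall = TP / (TP + FN) * 100
= 28 / (28 + 20)
= 28 / 48
= 0.5833
= 58.3%

58.3


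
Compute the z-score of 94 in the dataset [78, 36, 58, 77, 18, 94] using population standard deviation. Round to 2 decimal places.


Mean = (78 + 36 + 58 + 77 + 18 + 94) / 6 = 60.1667
Variance = sum((x_i - mean)^2) / n = 685.4722
Std = sqrt(685.4722) = 26.1815
Z = (x - mean) / std
= (94 - 60.1667) / 26.1815
= 33.8333 / 26.1815
= 1.29

1.29


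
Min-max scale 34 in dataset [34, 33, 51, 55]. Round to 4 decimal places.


Min = 33, Max = 55
Range = 55 - 33 = 22
Scaled = (x - min) / (max - min)
= (34 - 33) / 22
= 1 / 22
= 0.0455

0.0455


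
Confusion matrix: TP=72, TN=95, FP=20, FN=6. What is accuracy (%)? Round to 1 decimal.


Accuracy = (TP + TN) / (TP + TN + FP + FN) * 100
= (72 + 95) / (72 + 95 + 20 + 6)
= 167 / 193
= 0.8653
= 86.5%

86.5


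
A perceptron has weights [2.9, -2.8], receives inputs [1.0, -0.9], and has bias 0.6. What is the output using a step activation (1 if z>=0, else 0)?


z = w . x + b
= 2.9*1.0 + -2.8*-0.9 + 0.6
= 2.9 + 2.52 + 0.6
= 5.42 + 0.6
= 6.02
Since z = 6.02 >= 0, output = 1

1


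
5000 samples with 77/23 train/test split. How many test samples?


Train samples = 5000 * 77% = 3850
Test samples = 5000 - 3850
= 1150

1150


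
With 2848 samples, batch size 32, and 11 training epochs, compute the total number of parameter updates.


Iterations per epoch = 2848 / 32 = 89
Total updates = iterations_per_epoch * epochs
= 89 * 11
= 979

979


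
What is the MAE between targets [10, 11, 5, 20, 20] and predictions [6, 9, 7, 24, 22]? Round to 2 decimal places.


Absolute errors: [4, 2, 2, 4, 2]
Sum of absolute errors = 14
MAE = 14 / 5 = 2.80

2.80


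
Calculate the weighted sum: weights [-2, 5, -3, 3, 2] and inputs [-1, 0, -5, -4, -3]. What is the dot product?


Element-wise products:
-2 * -1 = 2
5 * 0 = 0
-3 * -5 = 15
3 * -4 = -12
2 * -3 = -6
Sum = 2 + 0 + 15 + -12 + -6
= -1

-1


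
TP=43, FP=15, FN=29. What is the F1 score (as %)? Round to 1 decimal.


Precision = TP / (TP + FP) = 43 / 58 = 0.7414
Recall = TP / (TP + FN) = 43 / 72 = 0.5972
F1 = 2 * P * R / (P + R)
= 2 * 0.7414 * 0.5972 / (0.7414 + 0.5972)
= 0.8855 / 1.3386
= 0.6615
As percentage: 66.2%

66.2


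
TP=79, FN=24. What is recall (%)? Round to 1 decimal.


Recall = TP / (TP + FN) * 100
= 79 / (79 + 24)
= 79 / 103
= 0.767
= 76.7%

76.7


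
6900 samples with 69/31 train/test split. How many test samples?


Train samples = 6900 * 69% = 4761
Test samples = 6900 - 4761
= 2139

2139


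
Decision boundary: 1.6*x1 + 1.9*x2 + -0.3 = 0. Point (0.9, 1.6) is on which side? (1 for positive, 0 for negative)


Compute 1.6 * 0.9 + 1.9 * 1.6 + -0.3
= 1.44 + 3.04 + -0.3
= 4.18
Since 4.18 >= 0, the point is on the positive side.

1


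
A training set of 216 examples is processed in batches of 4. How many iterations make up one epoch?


Iterations per epoch = dataset_size / batch_size
= 216 / 4
= 54

54


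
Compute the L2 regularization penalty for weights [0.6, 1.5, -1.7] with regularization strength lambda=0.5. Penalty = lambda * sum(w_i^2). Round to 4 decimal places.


Squaring each weight:
0.6^2 = 0.36
1.5^2 = 2.25
(-1.7)^2 = 2.89
Sum of squares = 5.5
Penalty = 0.5 * 5.5 = 2.7500

2.7500


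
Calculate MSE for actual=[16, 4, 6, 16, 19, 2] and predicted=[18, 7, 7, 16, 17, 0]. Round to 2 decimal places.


Differences: [-2, -3, -1, 0, 2, 2]
Squared errors: [4, 9, 1, 0, 4, 4]
Sum of squared errors = 22
MSE = 22 / 6 = 3.67

3.67


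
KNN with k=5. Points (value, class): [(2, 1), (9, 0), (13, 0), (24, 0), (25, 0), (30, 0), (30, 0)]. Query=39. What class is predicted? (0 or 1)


Distances from query 39:
Point 30 (class 0): distance = 9
Point 30 (class 0): distance = 9
Point 25 (class 0): distance = 14
Point 24 (class 0): distance = 15
Point 13 (class 0): distance = 26
K=5 nearest neighbors: classes = [0, 0, 0, 0, 0]
Votes for class 1: 0 / 5
Majority vote => class 0

0


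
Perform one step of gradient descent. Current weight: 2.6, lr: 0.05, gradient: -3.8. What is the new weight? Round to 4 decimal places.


w_new = w_old - lr * gradient
= 2.6 - 0.05 * -3.8
= 2.6 - (-0.19)
= 2.7900

2.7900


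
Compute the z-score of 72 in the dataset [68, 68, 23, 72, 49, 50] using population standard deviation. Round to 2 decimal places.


Mean = (68 + 68 + 23 + 72 + 49 + 50) / 6 = 55.0
Variance = sum((x_i - mean)^2) / n = 285.3333
Std = sqrt(285.3333) = 16.8918
Z = (x - mean) / std
= (72 - 55.0) / 16.8918
= 17.0 / 16.8918
= 1.01

1.01


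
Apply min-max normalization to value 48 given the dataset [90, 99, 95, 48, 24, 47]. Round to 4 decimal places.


Min = 24, Max = 99
Range = 99 - 24 = 75
Scaled = (x - min) / (max - min)
= (48 - 24) / 75
= 24 / 75
= 0.3200

0.3200


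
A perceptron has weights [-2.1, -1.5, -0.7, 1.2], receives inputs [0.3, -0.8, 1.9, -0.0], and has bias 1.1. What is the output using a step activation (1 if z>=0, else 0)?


z = w . x + b
= -2.1*0.3 + -1.5*-0.8 + -0.7*1.9 + 1.2*-0.0 + 1.1
= -0.63 + 1.2 + -1.33 + -0.0 + 1.1
= -0.76 + 1.1
= 0.34
Since z = 0.34 >= 0, output = 1

1


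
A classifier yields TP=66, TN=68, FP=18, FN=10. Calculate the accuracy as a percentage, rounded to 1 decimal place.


Accuracy = (TP + TN) / (TP + TN + FP + FN) * 100
= (66 + 68) / (66 + 68 + 18 + 10)
= 134 / 162
= 0.8272
= 82.7%

82.7


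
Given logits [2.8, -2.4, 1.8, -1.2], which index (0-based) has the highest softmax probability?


Softmax is a monotonic transformation, so it preserves the argmax.
We need to find the index of the maximum logit.
Index 0: 2.8
Index 1: -2.4
Index 2: 1.8
Index 3: -1.2
Maximum logit = 2.8 at index 0

0


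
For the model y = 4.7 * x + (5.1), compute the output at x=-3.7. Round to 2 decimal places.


y = 4.7 * -3.7 + (5.1)
= -17.39 + (5.1)
= -12.29

-12.29


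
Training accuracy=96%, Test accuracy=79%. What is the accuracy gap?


Gap = train_accuracy - test_accuracy
= 96 - 79
= 17%
This gap suggests the model is overfitting.

17


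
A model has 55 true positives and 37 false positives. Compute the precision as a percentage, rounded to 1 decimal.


Precision = TP / (TP + FP) * 100
= 55 / (55 + 37)
= 55 / 92
= 0.5978
= 59.8%

59.8


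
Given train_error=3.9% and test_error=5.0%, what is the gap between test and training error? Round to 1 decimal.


Generalization gap = test_error - train_error
= 5.0 - 3.9
= 1.1%
A small gap suggests good generalization.

1.1


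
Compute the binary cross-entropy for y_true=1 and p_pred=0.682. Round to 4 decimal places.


For y=1: Loss = -log(p)
= -log(0.682)
= -(-0.3827)
= 0.3827

0.3827


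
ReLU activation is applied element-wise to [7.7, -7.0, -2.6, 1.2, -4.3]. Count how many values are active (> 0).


ReLU(x) = max(0, x) for each element:
ReLU(7.7) = 7.7
ReLU(-7.0) = 0
ReLU(-2.6) = 0
ReLU(1.2) = 1.2
ReLU(-4.3) = 0
Active neurons (>0): 2

2


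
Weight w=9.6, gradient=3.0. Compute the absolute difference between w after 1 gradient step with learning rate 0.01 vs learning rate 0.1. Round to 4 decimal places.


With lr=0.01: w_new = 9.6 - 0.01 * 3.0 = 9.57
With lr=0.1: w_new = 9.6 - 0.1 * 3.0 = 9.3
Absolute difference = |9.57 - 9.3|
= 0.2700

0.2700


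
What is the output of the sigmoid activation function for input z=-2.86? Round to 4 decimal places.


sigmoid(z) = 1 / (1 + exp(-z))
exp(-(-2.86)) = exp(2.86) = 17.4615
1 + 17.4615 = 18.4615
1 / 18.4615 = 0.0542

0.0542


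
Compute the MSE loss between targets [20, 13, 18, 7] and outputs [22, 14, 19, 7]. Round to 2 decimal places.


Differences: [-2, -1, -1, 0]
Squared errors: [4, 1, 1, 0]
Sum of squared errors = 6
MSE = 6 / 4 = 1.50

1.50


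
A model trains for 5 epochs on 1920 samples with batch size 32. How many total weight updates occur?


Iterations per epoch = 1920 / 32 = 60
Total updates = iterations_per_epoch * epochs
= 60 * 5
= 300

300


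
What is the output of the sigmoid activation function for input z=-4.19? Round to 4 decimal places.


sigmoid(z) = 1 / (1 + exp(-z))
exp(-(-4.19)) = exp(4.19) = 66.0228
1 + 66.0228 = 67.0228
1 / 67.0228 = 0.0149

0.0149


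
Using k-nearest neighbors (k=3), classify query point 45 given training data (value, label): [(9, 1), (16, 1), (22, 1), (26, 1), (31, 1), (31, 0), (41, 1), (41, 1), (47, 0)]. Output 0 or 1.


Distances from query 45:
Point 47 (class 0): distance = 2
Point 41 (class 1): distance = 4
Point 41 (class 1): distance = 4
K=3 nearest neighbors: classes = [0, 1, 1]
Votes for class 1: 2 / 3
Majority vote => class 1

1


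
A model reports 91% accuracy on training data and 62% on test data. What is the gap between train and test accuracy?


Gap = train_accuracy - test_accuracy
= 91 - 62
= 29%
This large gap strongly indicates overfitting.

29


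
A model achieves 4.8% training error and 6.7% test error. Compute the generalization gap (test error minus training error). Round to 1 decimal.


Generalization gap = test_error - train_error
= 6.7 - 4.8
= 1.9%
A small gap suggests good generalization.

1.9


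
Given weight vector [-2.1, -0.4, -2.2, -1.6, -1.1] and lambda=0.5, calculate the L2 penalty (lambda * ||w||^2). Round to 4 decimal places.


Squaring each weight:
(-2.1)^2 = 4.41
(-0.4)^2 = 0.16
(-2.2)^2 = 4.84
(-1.6)^2 = 2.56
(-1.1)^2 = 1.21
Sum of squares = 13.18
Penalty = 0.5 * 13.18 = 6.5900

6.5900


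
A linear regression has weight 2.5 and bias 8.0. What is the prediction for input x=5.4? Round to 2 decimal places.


y = 2.5 * 5.4 + (8.0)
= 13.5 + (8.0)
= 21.50

21.50


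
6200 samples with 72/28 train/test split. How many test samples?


Train samples = 6200 * 72% = 4464
Test samples = 6200 - 4464
= 1736

1736


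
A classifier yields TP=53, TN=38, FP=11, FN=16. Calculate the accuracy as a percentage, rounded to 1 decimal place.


Accuracy = (TP + TN) / (TP + TN + FP + FN) * 100
= (53 + 38) / (53 + 38 + 11 + 16)
= 91 / 118
= 0.7712
= 77.1%

77.1


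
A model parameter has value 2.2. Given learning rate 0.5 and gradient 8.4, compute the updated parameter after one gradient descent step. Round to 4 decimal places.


w_new = w_old - lr * gradient
= 2.2 - 0.5 * 8.4
= 2.2 - (4.2)
= -2.0000

-2.0000


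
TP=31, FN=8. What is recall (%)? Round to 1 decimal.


Recall = TP / (TP + FN) * 100
= 31 / (31 + 8)
= 31 / 39
= 0.7949
= 79.5%

79.5


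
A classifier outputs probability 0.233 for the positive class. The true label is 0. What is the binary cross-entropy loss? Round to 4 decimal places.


For y=0: Loss = -log(1-p)
= -log(1 - 0.233)
= -log(0.767)
= -(-0.2653)
= 0.2653

0.2653


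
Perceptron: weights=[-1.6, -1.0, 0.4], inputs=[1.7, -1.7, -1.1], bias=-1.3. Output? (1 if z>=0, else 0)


z = w . x + b
= -1.6*1.7 + -1.0*-1.7 + 0.4*-1.1 + -1.3
= -2.72 + 1.7 + -0.44 + -1.3
= -1.46 + -1.3
= -2.76
Since z = -2.76 < 0, output = 0

0


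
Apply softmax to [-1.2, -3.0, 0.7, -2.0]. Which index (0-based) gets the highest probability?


Softmax is a monotonic transformation, so it preserves the argmax.
We need to find the index of the maximum logit.
Index 0: -1.2
Index 1: -3.0
Index 2: 0.7
Index 3: -2.0
Maximum logit = 0.7 at index 2

2


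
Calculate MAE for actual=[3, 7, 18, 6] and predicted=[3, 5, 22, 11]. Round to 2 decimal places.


Absolute errors: [0, 2, 4, 5]
Sum of absolute errors = 11
MAE = 11 / 4 = 2.75

2.75


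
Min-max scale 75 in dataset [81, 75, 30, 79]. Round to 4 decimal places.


Min = 30, Max = 81
Range = 81 - 30 = 51
Scaled = (x - min) / (max - min)
= (75 - 30) / 51
= 45 / 51
= 0.8824

0.8824


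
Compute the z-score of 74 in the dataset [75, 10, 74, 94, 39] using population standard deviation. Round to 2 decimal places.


Mean = (75 + 10 + 74 + 94 + 39) / 5 = 58.4
Variance = sum((x_i - mean)^2) / n = 901.04
Std = sqrt(901.04) = 30.0173
Z = (x - mean) / std
= (74 - 58.4) / 30.0173
= 15.6 / 30.0173
= 0.52

0.52


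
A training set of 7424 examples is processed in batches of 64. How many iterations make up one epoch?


Iterations per epoch = dataset_size / batch_size
= 7424 / 64
= 116

116


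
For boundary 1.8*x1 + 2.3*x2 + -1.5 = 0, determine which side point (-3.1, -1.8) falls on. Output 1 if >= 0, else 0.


Compute 1.8 * -3.1 + 2.3 * -1.8 + -1.5
= -5.58 + -4.14 + -1.5
= -11.22
Since -11.22 < 0, the point is on the negative side.

0


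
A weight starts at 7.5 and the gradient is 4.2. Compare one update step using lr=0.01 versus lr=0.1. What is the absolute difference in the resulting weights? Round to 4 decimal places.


With lr=0.01: w_new = 7.5 - 0.01 * 4.2 = 7.458
With lr=0.1: w_new = 7.5 - 0.1 * 4.2 = 7.08
Absolute difference = |7.458 - 7.08|
= 0.3780

0.3780


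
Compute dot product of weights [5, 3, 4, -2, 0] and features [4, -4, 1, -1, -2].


Element-wise products:
5 * 4 = 20
3 * -4 = -12
4 * 1 = 4
-2 * -1 = 2
0 * -2 = 0
Sum = 20 + -12 + 4 + 2 + 0
= 14

14


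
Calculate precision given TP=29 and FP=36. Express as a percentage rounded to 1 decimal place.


Precision = TP / (TP + FP) * 100
= 29 / (29 + 36)
= 29 / 65
= 0.4462
= 44.6%

44.6


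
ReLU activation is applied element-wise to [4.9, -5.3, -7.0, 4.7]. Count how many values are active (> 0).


ReLU(x) = max(0, x) for each element:
ReLU(4.9) = 4.9
ReLU(-5.3) = 0
ReLU(-7.0) = 0
ReLU(4.7) = 4.7
Active neurons (>0): 2

2


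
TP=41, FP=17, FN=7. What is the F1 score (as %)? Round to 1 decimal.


Precision = TP / (TP + FP) = 41 / 58 = 0.7069
Recall = TP / (TP + FN) = 41 / 48 = 0.8542
F1 = 2 * P * R / (P + R)
= 2 * 0.7069 * 0.8542 / (0.7069 + 0.8542)
= 1.2076 / 1.5611
= 0.7736
As percentage: 77.4%

77.4


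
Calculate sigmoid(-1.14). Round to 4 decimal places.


sigmoid(z) = 1 / (1 + exp(-z))
exp(-(-1.14)) = exp(1.14) = 3.1268
1 + 3.1268 = 4.1268
1 / 4.1268 = 0.2423

0.2423


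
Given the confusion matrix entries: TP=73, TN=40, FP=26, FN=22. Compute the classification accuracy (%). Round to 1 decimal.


Accuracy = (TP + TN) / (TP + TN + FP + FN) * 100
= (73 + 40) / (73 + 40 + 26 + 22)
= 113 / 161
= 0.7019
= 70.2%

70.2
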